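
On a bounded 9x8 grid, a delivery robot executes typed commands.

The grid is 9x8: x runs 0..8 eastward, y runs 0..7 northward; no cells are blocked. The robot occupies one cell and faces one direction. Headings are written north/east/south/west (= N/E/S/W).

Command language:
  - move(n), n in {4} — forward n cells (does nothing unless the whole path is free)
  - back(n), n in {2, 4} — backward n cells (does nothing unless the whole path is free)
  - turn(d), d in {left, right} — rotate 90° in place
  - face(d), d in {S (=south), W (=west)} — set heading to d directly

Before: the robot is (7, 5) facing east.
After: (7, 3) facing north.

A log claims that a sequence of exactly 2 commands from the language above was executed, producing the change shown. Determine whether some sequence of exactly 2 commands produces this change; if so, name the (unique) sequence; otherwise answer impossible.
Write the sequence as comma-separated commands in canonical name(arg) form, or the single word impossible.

key: cell and facing (now N) both changed — the 2 commands mix motion and turning
begin: (7, 5) facing east
t=1 turn(left) ⇒ (7, 5) facing north
t=2 back(2) ⇒ (7, 3) facing north
no rival 2-sequence matches.

turn(left), back(2)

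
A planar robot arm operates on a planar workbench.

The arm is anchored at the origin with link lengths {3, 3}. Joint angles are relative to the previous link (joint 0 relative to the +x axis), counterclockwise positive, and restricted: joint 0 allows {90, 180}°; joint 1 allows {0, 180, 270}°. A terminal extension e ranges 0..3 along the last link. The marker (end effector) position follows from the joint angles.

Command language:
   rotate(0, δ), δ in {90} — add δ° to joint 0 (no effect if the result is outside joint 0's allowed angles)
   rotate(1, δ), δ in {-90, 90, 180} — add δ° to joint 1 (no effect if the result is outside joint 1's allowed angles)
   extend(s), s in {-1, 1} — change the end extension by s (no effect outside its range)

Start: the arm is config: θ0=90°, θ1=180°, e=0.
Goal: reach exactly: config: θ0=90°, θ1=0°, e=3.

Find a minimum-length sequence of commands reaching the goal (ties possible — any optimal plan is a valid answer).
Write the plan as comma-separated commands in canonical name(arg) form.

extend(1), extend(1), extend(1), rotate(1, 180)

start: config: θ0=90°, θ1=180°, e=0
1. extend(1) → config: θ0=90°, θ1=180°, e=1
2. extend(1) → config: θ0=90°, θ1=180°, e=2
3. extend(1) → config: θ0=90°, θ1=180°, e=3
4. rotate(1, 180) → config: θ0=90°, θ1=0°, e=3
minimal: 4 command(s), checked below 4.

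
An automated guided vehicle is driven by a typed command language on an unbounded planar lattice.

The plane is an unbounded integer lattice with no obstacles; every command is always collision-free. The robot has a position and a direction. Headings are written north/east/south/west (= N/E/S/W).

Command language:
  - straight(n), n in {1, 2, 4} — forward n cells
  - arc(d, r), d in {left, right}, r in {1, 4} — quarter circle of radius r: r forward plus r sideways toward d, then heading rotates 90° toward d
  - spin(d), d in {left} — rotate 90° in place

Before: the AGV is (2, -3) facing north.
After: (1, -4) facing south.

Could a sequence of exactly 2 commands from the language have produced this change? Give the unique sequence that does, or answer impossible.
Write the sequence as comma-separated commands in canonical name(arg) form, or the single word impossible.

key: position moved to (1,-4) AND the heading swung to S — translation plus rotation needed
from: (2, -3) facing north
[1] after spin(left): (2, -3) facing west
[2] after arc(left, 1): (1, -4) facing south
all 64 alternatives checked — unique.

spin(left), arc(left, 1)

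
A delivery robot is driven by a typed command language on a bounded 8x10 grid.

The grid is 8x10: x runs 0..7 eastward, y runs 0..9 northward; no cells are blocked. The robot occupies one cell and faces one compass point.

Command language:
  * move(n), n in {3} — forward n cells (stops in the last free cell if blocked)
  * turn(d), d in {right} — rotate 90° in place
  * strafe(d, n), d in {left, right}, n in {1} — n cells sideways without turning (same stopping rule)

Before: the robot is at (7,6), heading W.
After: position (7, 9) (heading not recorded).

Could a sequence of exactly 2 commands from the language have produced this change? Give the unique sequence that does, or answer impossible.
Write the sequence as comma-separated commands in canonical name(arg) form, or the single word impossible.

key: order matters: swapping turn(right) and move(3) lands elsewhere
begin: at (7,6), heading W
t=1 turn(right) ⇒ at (7,6), heading N
t=2 move(3) ⇒ at (7,9), heading N
no rival 2-sequence matches.

turn(right), move(3)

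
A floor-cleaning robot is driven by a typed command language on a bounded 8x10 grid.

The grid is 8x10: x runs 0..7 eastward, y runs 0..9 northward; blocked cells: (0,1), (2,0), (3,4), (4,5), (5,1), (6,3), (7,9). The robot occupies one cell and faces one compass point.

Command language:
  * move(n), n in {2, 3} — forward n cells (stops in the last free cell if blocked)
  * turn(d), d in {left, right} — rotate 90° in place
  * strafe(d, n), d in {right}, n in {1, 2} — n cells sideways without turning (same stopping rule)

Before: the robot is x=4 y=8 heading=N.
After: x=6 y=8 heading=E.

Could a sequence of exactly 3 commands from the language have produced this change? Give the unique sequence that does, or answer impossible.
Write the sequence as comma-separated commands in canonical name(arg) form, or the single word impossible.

key: order matters: swapping strafe(right, 1) and turn(right) lands elsewhere
start: x=4 y=8 heading=N
t=1 strafe(right, 1) ⇒ x=5 y=8 heading=N
t=2 strafe(right, 1) ⇒ x=6 y=8 heading=N
t=3 turn(right) ⇒ x=6 y=8 heading=E
uniquely the one of 216 3-step routes that fits.

strafe(right, 1), strafe(right, 1), turn(right)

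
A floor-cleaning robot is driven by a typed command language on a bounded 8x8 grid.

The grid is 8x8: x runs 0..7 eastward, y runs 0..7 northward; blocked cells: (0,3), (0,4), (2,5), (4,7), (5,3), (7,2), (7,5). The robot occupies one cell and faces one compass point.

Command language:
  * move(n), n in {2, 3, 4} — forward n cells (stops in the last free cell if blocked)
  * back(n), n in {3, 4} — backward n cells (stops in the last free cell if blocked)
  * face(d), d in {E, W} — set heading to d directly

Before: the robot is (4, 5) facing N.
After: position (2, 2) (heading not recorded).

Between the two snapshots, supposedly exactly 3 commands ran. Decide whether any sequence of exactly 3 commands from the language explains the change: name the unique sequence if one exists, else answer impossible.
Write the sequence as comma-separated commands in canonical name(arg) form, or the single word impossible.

back(3), face(W), move(2)

key: running move(2) before back(3) would end elsewhere — order is forced
begin: (4, 5) facing N
[1] after back(3): (4, 2) facing N
[2] after face(W): (4, 2) facing W
[3] after move(2): (2, 2) facing W
no rival 3-sequence matches.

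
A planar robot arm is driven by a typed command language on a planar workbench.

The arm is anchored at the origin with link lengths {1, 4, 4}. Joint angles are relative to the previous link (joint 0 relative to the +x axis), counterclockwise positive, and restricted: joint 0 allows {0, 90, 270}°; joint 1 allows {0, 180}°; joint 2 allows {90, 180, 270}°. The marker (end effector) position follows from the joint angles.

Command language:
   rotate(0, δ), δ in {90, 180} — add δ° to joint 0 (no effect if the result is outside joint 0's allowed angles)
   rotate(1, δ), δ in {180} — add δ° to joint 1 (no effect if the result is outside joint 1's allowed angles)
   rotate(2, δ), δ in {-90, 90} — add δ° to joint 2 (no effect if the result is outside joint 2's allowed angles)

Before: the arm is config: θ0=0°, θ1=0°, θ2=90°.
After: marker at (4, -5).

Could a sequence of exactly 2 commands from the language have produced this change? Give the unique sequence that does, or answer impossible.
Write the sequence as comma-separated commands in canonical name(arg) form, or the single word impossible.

key: running rotate(0, 180) before rotate(0, 90) would end elsewhere — order is forced
initial: config: θ0=0°, θ1=0°, θ2=90°
1. rotate(0, 90) → config: θ0=90°, θ1=0°, θ2=90°
2. rotate(0, 180) → config: θ0=270°, θ1=0°, θ2=90°
no other 2-command option fits: unique.

rotate(0, 90), rotate(0, 180)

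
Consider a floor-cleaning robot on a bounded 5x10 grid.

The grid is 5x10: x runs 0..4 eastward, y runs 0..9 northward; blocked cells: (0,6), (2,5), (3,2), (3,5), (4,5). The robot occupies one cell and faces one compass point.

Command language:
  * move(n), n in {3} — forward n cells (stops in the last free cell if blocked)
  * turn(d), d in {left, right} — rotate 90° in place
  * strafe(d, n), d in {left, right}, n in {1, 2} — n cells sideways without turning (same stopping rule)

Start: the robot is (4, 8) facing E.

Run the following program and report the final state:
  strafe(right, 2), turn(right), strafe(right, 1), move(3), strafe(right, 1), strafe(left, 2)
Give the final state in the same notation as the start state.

(4, 6) facing S

begin: (4, 8) facing E
t=1 strafe(right, 2) ⇒ (4, 6) facing E
t=2 turn(right) ⇒ (4, 6) facing S
t=3 strafe(right, 1) ⇒ (3, 6) facing S
t=4 move(3) ⇒ (3, 6) facing S
t=5 strafe(right, 1) ⇒ (2, 6) facing S
t=6 strafe(left, 2) ⇒ (4, 6) facing S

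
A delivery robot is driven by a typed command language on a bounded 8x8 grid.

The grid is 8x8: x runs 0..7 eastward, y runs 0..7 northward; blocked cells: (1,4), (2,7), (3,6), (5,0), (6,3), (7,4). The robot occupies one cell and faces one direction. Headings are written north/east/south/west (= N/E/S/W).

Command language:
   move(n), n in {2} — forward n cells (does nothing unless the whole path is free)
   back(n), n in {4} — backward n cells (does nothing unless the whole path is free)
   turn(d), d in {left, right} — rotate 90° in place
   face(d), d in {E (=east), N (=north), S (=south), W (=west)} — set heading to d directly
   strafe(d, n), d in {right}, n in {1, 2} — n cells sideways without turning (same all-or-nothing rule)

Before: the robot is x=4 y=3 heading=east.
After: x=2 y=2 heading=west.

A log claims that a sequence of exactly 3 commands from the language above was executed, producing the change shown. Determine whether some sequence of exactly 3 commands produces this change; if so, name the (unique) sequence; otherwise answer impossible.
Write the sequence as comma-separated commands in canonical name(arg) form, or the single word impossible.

key: running move(2) before strafe(right, 1) would end elsewhere — order is forced
initial: x=4 y=3 heading=east
step 1 (strafe(right, 1)): x=4 y=2 heading=east
step 2 (face(W)): x=4 y=2 heading=west
step 3 (move(2)): x=2 y=2 heading=west
uniquely the one of 1000 3-step routes that fits.

strafe(right, 1), face(W), move(2)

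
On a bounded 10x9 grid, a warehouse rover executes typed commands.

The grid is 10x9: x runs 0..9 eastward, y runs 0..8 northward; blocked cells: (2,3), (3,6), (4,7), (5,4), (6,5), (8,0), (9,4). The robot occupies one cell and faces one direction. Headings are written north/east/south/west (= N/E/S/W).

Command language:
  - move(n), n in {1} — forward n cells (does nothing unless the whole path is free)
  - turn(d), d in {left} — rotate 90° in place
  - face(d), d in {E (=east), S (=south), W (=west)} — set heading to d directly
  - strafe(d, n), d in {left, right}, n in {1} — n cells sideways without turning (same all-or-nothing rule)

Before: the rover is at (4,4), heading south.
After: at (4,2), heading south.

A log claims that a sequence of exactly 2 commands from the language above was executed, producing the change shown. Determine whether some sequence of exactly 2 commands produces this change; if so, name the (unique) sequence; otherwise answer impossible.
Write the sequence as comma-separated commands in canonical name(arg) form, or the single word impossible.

move(1), move(1)

key: still facing S at the end — nothing in the sequence rotates
start: at (4,4), heading south
[1] after move(1): at (4,3), heading south
[2] after move(1): at (4,2), heading south
all 49 alternatives checked — unique.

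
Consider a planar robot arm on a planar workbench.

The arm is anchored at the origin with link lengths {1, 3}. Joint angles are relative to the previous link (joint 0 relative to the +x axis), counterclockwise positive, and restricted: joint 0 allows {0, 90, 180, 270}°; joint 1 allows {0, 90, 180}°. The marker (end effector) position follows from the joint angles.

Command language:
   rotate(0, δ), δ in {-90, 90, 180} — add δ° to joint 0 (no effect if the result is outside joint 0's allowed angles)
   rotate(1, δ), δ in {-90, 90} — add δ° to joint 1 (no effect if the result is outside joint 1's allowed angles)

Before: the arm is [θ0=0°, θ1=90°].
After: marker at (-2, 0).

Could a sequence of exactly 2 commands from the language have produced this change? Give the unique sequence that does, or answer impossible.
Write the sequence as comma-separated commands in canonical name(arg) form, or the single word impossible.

rotate(1, 90), rotate(1, 90)

from: [θ0=0°, θ1=90°]
[1] after rotate(1, 90): [θ0=0°, θ1=180°]
[2] after rotate(1, 90): [θ0=0°, θ1=180°]
no rival 2-sequence matches.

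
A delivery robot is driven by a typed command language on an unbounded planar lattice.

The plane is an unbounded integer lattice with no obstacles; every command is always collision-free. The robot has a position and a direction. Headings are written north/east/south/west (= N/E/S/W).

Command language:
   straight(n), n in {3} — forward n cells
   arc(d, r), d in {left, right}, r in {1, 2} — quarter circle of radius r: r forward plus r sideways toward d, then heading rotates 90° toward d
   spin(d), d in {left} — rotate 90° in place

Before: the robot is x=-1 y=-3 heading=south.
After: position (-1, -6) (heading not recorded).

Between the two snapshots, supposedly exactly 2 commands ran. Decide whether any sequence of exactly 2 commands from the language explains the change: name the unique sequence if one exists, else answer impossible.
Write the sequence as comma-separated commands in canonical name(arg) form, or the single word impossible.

straight(3), spin(left)

key: running spin(left) before straight(3) would end elsewhere — order is forced
from: x=-1 y=-3 heading=south
[1] after straight(3): x=-1 y=-6 heading=south
[2] after spin(left): x=-1 y=-6 heading=east
no rival 2-sequence matches.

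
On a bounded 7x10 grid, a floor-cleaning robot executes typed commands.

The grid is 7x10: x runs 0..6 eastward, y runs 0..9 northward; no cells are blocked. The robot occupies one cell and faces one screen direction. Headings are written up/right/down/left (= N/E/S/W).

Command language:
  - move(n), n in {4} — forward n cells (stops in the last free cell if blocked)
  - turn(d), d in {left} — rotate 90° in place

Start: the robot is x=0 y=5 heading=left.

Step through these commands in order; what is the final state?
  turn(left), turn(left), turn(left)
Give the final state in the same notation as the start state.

x=0 y=5 heading=up

start: x=0 y=5 heading=left
[1] after turn(left): x=0 y=5 heading=down
[2] after turn(left): x=0 y=5 heading=right
[3] after turn(left): x=0 y=5 heading=up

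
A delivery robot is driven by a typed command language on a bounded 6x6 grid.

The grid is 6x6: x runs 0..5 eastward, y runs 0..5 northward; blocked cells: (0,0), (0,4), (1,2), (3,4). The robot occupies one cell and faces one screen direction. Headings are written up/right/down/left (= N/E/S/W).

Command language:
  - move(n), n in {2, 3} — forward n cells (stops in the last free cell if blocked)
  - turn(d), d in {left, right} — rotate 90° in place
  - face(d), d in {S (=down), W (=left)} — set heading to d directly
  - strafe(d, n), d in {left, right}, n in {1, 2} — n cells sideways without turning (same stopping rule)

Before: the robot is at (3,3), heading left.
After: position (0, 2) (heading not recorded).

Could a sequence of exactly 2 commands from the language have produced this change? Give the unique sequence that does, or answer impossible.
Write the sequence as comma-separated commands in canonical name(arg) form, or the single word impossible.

key: running strafe(left, 1) before move(3) would end elsewhere — order is forced
start: at (3,3), heading left
step 1 (move(3)): at (0,3), heading left
step 2 (strafe(left, 1)): at (0,2), heading left
uniquely the one of 100 2-step routes that fits.

move(3), strafe(left, 1)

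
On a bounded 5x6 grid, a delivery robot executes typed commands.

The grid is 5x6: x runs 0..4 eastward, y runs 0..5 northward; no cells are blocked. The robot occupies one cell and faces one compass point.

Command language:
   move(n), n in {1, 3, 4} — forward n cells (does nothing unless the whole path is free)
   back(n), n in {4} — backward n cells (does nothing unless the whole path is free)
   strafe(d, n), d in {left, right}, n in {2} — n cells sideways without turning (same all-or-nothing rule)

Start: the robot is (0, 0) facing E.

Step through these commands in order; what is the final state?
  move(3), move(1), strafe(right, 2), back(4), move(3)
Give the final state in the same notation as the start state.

(3, 0) facing E

start: (0, 0) facing E
step 1 (move(3)): (3, 0) facing E
step 2 (move(1)): (4, 0) facing E
step 3 (strafe(right, 2)): (4, 0) facing E
step 4 (back(4)): (0, 0) facing E
step 5 (move(3)): (3, 0) facing E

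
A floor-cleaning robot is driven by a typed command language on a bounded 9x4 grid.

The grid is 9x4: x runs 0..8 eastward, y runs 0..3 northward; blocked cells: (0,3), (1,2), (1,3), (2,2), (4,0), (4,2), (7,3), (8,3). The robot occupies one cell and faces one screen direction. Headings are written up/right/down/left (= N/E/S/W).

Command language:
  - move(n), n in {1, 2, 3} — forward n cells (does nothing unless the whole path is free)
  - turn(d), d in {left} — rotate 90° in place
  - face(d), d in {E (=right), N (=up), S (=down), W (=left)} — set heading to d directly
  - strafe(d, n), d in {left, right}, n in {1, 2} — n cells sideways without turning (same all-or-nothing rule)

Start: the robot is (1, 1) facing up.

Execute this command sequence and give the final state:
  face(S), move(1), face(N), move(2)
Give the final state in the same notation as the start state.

start: (1, 1) facing up
[1] after face(S): (1, 1) facing down
[2] after move(1): (1, 0) facing down
[3] after face(N): (1, 0) facing up
[4] after move(2): (1, 0) facing up

(1, 0) facing up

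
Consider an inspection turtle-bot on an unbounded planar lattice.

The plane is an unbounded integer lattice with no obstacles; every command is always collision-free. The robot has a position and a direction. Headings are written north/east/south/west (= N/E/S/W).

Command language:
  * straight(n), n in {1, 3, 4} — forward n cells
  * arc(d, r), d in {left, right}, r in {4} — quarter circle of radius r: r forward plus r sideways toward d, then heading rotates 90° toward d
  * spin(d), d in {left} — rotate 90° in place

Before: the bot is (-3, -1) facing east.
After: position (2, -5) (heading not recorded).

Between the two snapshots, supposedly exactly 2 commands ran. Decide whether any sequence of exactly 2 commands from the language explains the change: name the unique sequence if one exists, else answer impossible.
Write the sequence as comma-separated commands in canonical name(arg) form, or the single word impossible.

straight(1), arc(right, 4)

key: running arc(right, 4) before straight(1) would end elsewhere — order is forced
start: (-3, -1) facing east
t=1 straight(1) ⇒ (-2, -1) facing east
t=2 arc(right, 4) ⇒ (2, -5) facing south
no rival 2-sequence matches.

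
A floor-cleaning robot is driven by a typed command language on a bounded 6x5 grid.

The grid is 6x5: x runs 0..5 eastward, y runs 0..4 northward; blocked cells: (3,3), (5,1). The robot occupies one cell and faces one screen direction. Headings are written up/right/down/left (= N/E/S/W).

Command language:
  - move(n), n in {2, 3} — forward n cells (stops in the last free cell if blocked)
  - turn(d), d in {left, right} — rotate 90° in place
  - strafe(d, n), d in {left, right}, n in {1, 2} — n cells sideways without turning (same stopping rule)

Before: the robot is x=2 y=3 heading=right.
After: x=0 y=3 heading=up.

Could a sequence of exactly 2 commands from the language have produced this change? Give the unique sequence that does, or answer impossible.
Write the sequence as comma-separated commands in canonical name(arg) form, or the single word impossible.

key: order matters: swapping turn(left) and strafe(left, 2) lands elsewhere
initial: x=2 y=3 heading=right
step 1 (turn(left)): x=2 y=3 heading=up
step 2 (strafe(left, 2)): x=0 y=3 heading=up
no other 2-command option fits: unique.

turn(left), strafe(left, 2)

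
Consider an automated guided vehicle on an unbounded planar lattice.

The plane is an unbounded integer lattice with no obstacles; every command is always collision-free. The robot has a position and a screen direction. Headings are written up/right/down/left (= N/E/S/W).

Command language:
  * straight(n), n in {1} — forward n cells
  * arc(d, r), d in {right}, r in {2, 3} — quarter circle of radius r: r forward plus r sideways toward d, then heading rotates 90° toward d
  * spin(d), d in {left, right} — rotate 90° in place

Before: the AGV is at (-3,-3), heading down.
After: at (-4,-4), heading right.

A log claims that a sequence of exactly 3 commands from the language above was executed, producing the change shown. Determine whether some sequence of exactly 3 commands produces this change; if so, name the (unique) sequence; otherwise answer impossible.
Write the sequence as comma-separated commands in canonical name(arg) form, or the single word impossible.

arc(right, 3), spin(right), arc(right, 2)

key: order matters: swapping arc(right, 3) and arc(right, 2) lands elsewhere
start: at (-3,-3), heading down
step 1 (arc(right, 3)): at (-6,-6), heading left
step 2 (spin(right)): at (-6,-6), heading up
step 3 (arc(right, 2)): at (-4,-4), heading right
uniquely the one of 125 3-step routes that fits.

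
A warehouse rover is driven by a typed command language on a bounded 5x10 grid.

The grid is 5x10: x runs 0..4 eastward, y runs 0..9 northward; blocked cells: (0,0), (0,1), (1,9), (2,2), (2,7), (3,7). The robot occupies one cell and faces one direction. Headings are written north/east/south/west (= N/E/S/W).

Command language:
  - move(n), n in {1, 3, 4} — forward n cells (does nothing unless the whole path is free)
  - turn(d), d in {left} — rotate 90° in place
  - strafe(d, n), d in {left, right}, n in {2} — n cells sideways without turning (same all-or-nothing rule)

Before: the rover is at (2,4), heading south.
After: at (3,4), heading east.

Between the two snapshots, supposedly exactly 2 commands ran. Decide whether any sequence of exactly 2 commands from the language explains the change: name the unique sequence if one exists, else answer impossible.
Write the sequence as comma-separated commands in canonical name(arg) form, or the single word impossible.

key: position moved to (3,4) AND the heading swung to E — translation plus rotation needed
t0: at (2,4), heading south
[1] after turn(left): at (2,4), heading east
[2] after move(1): at (3,4), heading east
uniquely the one of 36 2-step routes that fits.

turn(left), move(1)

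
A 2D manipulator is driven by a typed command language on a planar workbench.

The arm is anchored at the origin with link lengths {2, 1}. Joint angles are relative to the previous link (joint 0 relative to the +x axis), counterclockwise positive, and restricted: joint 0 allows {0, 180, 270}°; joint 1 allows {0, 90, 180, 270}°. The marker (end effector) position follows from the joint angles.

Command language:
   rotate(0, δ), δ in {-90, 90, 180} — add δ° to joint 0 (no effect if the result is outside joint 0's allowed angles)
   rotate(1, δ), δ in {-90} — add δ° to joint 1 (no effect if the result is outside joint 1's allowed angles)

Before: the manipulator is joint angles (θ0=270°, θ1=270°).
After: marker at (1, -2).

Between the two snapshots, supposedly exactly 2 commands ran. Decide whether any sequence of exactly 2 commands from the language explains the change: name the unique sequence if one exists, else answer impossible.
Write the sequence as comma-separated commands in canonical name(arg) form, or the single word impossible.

rotate(1, -90), rotate(1, -90)

initial: joint angles (θ0=270°, θ1=270°)
[1] after rotate(1, -90): joint angles (θ0=270°, θ1=180°)
[2] after rotate(1, -90): joint angles (θ0=270°, θ1=90°)
uniquely the one of 16 2-step routes that fits.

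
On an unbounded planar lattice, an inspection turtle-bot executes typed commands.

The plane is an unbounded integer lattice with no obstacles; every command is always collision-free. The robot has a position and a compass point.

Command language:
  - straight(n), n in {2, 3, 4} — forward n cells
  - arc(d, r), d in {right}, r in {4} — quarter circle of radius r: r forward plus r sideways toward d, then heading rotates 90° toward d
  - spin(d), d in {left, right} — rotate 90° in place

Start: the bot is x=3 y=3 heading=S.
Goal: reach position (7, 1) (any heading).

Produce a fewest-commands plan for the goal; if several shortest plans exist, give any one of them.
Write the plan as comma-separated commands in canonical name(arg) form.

straight(2), spin(left), straight(4)

start: x=3 y=3 heading=S
step 1 (straight(2)): x=3 y=1 heading=S
step 2 (spin(left)): x=3 y=1 heading=E
step 3 (straight(4)): x=7 y=1 heading=E
nothing shorter than 3 reaches the goal.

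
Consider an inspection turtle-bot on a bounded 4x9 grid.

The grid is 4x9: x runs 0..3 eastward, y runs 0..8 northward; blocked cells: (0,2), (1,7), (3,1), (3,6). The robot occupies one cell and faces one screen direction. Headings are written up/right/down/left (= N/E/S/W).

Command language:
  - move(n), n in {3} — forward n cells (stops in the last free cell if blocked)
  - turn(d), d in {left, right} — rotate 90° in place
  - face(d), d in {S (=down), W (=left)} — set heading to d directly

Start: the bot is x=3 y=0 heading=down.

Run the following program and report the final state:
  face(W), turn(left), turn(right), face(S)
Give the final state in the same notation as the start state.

x=3 y=0 heading=down

from: x=3 y=0 heading=down
1. face(W) → x=3 y=0 heading=left
2. turn(left) → x=3 y=0 heading=down
3. turn(right) → x=3 y=0 heading=left
4. face(S) → x=3 y=0 heading=down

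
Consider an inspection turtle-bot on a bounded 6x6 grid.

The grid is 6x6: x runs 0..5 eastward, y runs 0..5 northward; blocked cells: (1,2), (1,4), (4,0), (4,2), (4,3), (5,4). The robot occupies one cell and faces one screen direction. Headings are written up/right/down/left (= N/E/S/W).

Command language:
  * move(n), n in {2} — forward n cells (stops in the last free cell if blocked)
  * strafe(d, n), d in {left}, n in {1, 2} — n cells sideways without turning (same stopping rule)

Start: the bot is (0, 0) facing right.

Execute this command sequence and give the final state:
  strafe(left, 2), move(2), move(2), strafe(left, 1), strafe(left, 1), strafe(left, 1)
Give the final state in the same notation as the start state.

initial: (0, 0) facing right
[1] after strafe(left, 2): (0, 2) facing right
[2] after move(2): (0, 2) facing right
[3] after move(2): (0, 2) facing right
[4] after strafe(left, 1): (0, 3) facing right
[5] after strafe(left, 1): (0, 4) facing right
[6] after strafe(left, 1): (0, 5) facing right

(0, 5) facing right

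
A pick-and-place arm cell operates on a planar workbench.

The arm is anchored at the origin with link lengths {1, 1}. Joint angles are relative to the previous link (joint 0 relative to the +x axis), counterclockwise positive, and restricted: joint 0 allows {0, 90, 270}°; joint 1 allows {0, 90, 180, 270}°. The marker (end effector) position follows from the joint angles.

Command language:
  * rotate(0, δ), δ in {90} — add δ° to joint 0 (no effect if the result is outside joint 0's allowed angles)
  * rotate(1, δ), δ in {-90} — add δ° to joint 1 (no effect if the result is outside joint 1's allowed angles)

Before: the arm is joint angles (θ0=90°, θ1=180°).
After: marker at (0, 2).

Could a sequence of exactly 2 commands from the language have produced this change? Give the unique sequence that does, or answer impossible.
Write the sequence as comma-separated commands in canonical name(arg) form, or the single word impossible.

rotate(1, -90), rotate(1, -90)

begin: joint angles (θ0=90°, θ1=180°)
t=1 rotate(1, -90) ⇒ joint angles (θ0=90°, θ1=90°)
t=2 rotate(1, -90) ⇒ joint angles (θ0=90°, θ1=0°)
no rival 2-sequence matches.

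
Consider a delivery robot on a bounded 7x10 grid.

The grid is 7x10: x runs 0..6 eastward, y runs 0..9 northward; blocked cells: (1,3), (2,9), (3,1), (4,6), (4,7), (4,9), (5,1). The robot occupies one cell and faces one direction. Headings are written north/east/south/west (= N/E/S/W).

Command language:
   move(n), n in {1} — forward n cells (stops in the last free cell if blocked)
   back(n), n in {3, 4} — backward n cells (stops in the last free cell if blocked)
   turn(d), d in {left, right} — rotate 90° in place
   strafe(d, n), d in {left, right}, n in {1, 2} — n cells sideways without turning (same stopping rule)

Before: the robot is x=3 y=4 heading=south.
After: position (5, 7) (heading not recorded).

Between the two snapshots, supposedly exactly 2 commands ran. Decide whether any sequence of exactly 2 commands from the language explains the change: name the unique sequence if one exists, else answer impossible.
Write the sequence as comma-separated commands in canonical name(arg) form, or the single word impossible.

strafe(left, 2), back(3)

key: running back(3) before strafe(left, 2) would end elsewhere — order is forced
start: x=3 y=4 heading=south
step 1 (strafe(left, 2)): x=5 y=4 heading=south
step 2 (back(3)): x=5 y=7 heading=south
all 81 alternatives checked — unique.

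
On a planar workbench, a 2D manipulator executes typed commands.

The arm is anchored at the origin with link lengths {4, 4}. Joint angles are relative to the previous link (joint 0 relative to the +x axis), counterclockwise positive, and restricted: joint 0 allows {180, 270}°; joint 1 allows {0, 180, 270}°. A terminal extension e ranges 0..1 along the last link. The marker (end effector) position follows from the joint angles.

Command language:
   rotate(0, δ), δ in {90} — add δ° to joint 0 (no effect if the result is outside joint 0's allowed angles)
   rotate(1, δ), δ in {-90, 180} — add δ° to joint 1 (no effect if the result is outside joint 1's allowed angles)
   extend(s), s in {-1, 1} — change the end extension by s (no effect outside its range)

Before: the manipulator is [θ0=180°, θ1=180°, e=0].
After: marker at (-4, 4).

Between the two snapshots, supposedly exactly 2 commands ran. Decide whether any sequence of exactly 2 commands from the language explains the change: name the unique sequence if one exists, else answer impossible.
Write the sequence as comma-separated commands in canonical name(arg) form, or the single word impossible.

key: running rotate(1, -90) before rotate(1, 180) would end elsewhere — order is forced
start: [θ0=180°, θ1=180°, e=0]
1. rotate(1, 180) → [θ0=180°, θ1=0°, e=0]
2. rotate(1, -90) → [θ0=180°, θ1=270°, e=0]
no other 2-command option fits: unique.

rotate(1, 180), rotate(1, -90)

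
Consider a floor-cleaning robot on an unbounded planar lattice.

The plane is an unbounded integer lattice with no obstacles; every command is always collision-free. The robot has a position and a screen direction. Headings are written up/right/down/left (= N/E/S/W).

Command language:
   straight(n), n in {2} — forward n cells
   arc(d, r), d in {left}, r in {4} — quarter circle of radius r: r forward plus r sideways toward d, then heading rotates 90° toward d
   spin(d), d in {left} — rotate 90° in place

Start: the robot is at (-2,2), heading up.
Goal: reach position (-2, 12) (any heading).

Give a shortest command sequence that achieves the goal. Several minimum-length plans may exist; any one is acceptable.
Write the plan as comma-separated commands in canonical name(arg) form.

start: at (-2,2), heading up
[1] after straight(2): at (-2,4), heading up
[2] after straight(2): at (-2,6), heading up
[3] after straight(2): at (-2,8), heading up
[4] after straight(2): at (-2,10), heading up
[5] after straight(2): at (-2,12), heading up
nothing shorter than 5 reaches the goal.

straight(2), straight(2), straight(2), straight(2), straight(2)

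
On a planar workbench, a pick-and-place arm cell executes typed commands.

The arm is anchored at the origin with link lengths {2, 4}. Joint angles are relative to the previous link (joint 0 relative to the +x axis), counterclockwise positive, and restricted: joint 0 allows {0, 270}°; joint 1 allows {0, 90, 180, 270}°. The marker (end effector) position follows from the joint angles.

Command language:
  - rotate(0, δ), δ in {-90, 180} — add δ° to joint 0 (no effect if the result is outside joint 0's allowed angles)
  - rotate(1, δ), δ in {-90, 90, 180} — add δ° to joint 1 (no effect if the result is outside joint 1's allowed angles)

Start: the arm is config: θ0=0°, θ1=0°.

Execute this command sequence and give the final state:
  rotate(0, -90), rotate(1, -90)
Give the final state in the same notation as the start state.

config: θ0=270°, θ1=270°

from: config: θ0=0°, θ1=0°
[1] after rotate(0, -90): config: θ0=270°, θ1=0°
[2] after rotate(1, -90): config: θ0=270°, θ1=270°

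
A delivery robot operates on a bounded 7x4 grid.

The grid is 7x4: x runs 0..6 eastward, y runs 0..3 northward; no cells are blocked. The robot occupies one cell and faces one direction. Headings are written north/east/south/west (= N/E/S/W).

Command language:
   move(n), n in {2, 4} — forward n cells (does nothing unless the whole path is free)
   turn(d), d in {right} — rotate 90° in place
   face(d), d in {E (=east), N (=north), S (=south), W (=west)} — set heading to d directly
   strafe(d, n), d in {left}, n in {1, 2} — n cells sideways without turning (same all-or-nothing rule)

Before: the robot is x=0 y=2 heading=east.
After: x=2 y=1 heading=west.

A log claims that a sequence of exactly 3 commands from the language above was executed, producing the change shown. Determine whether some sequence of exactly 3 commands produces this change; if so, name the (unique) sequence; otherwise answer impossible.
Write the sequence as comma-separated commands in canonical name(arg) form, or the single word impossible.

key: cell and facing (now W) both changed — the 3 commands mix motion and turning
begin: x=0 y=2 heading=east
step 1 (move(2)): x=2 y=2 heading=east
step 2 (face(W)): x=2 y=2 heading=west
step 3 (strafe(left, 1)): x=2 y=1 heading=west
all 729 alternatives checked — unique.

move(2), face(W), strafe(left, 1)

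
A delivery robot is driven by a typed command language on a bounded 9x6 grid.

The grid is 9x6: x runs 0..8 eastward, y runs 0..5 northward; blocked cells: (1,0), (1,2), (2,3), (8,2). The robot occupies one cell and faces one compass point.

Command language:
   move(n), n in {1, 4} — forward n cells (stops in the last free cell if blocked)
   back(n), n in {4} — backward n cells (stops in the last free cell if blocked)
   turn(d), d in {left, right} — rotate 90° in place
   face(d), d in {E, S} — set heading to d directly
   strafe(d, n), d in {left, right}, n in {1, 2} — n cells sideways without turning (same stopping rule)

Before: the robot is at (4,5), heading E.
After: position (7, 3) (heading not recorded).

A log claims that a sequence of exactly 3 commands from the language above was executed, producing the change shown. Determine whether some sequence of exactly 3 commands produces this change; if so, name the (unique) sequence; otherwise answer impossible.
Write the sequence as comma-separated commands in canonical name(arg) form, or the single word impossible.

key: running move(4) before strafe(right, 2) would end elsewhere — order is forced
initial: at (4,5), heading E
t=1 strafe(right, 2) ⇒ at (4,3), heading E
t=2 back(4) ⇒ at (3,3), heading E
t=3 move(4) ⇒ at (7,3), heading E
no other 3-command option fits: unique.

strafe(right, 2), back(4), move(4)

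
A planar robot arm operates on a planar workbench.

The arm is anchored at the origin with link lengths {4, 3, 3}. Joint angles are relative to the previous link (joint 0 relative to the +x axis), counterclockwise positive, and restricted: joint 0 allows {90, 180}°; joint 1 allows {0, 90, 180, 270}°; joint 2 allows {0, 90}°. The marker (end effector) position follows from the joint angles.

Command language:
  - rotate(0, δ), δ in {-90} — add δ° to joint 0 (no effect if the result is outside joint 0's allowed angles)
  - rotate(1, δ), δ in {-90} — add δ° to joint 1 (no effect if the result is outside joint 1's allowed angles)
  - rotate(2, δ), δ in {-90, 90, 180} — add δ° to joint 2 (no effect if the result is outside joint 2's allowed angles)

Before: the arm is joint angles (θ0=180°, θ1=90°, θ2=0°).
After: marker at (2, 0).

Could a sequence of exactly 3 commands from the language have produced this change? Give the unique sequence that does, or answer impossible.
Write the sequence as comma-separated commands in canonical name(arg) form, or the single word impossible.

rotate(1, -90), rotate(1, -90), rotate(1, -90)

begin: joint angles (θ0=180°, θ1=90°, θ2=0°)
[1] after rotate(1, -90): joint angles (θ0=180°, θ1=0°, θ2=0°)
[2] after rotate(1, -90): joint angles (θ0=180°, θ1=270°, θ2=0°)
[3] after rotate(1, -90): joint angles (θ0=180°, θ1=180°, θ2=0°)
uniquely the one of 125 3-step routes that fits.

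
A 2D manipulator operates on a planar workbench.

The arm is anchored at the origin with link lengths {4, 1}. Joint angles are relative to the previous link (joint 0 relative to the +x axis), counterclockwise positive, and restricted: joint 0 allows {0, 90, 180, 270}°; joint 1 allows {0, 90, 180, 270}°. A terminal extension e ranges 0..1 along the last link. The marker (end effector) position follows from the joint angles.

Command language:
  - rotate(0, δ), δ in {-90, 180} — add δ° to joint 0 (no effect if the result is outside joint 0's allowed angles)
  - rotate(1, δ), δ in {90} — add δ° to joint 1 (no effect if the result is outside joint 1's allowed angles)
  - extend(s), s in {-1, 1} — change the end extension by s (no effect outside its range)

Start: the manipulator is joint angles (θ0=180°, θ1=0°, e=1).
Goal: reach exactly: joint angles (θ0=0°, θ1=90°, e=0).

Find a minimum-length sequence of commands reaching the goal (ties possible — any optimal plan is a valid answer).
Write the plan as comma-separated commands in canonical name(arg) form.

from: joint angles (θ0=180°, θ1=0°, e=1)
t=1 rotate(0, 180) ⇒ joint angles (θ0=0°, θ1=0°, e=1)
t=2 extend(-1) ⇒ joint angles (θ0=0°, θ1=0°, e=0)
t=3 rotate(1, 90) ⇒ joint angles (θ0=0°, θ1=90°, e=0)
nothing shorter than 3 reaches the goal.

rotate(0, 180), extend(-1), rotate(1, 90)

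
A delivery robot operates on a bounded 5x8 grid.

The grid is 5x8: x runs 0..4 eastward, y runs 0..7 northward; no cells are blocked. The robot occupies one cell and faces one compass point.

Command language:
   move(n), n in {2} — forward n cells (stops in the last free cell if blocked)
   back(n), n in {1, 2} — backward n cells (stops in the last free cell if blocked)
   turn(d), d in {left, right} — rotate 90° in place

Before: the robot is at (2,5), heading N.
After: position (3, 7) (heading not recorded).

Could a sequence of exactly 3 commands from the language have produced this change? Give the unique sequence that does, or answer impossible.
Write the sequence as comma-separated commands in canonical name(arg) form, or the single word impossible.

move(2), turn(left), back(1)

key: running back(1) before move(2) would end elsewhere — order is forced
start: at (2,5), heading N
t=1 move(2) ⇒ at (2,7), heading N
t=2 turn(left) ⇒ at (2,7), heading W
t=3 back(1) ⇒ at (3,7), heading W
no other 3-command option fits: unique.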